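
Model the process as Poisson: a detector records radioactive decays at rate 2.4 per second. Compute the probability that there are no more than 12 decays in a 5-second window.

0.5760

Over the interval, μ = 2.4 × 5 = 12 (a 5-second window = 5 seconds).
P(N ≤ 12) = Σ_{j=0}^{12} e^(−μ) μ^j/j! ≈ 0.5760.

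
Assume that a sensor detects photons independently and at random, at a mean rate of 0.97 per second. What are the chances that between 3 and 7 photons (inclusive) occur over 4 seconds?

Over the interval, μ = 0.97 × 4 = 3.88 (4 seconds).
P(3 ≤ N ≤ 7) = Σ_{j=3}^{7} e^(−3.88) · 3.88^j/j! ≈ 0.6995.

0.6995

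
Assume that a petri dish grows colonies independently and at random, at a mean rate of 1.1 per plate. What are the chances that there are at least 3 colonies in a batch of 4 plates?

Over the interval, μ = 1.1 × 4 = 4.4 (a batch of 4 plates = 4 plates).
P(N ≥ 3) = 1 − P(N ≤ 2) = 1 − Σ_{j=0}^{2} e^(−μ) μ^j/j! ≈ 0.8149.

0.8149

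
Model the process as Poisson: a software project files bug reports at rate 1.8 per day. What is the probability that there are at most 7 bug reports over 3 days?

0.8217

Over the interval, μ = 1.8 × 3 = 5.4 (3 days).
P(N ≤ 7) = Σ_{j=0}^{7} e^(−μ) μ^j/j! ≈ 0.8217.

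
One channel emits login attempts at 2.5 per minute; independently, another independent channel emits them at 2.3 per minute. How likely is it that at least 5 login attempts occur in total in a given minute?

0.5237

Independent Poisson processes superpose: combined rate λ = 2.5 + 2.3 = 4.8 per minute.
So μ = 4.8.
P(N ≥ 5) = 1 − P(N ≤ 4) ≈ 0.5237.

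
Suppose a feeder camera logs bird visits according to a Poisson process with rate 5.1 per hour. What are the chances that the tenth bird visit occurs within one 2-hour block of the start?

Over the interval, μ = 5.1 × 2 = 10.2 (a 2-hour block = 2 hours).
The tenth arrival falls in the interval iff at least 10 events occur there: P(S_10 ≤ t) = P(N ≥ 10) = 1 − P(N ≤ 9) ≈ 0.5668.

0.5668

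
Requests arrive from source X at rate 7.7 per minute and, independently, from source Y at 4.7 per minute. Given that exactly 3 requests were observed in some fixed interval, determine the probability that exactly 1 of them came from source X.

Given the total, each event is independently from source X with probability p = λ_X/(λ_X+λ_Y) = 7.7/12.4 ≈ 0.6210.
So K ~ Binomial(3, 7.7/12.4): P(K = 1) = C(3,1) · (7.7/12.4)^1 · (4.7/12.4)^2 ≈ 0.2676.

0.2676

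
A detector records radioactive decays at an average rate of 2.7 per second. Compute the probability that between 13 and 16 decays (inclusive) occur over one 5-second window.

Over the interval, μ = 2.7 × 5 = 13.5 (a 5-second window = 5 seconds).
P(13 ≤ N ≤ 16) = Σ_{j=13}^{16} e^(−13.5) · 13.5^j/j! ≈ 0.3882.

0.3882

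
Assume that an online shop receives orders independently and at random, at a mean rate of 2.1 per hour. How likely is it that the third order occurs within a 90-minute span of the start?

0.6096

Over the interval, μ = 2.1 × 1.5 = 3.15 (a 90-minute span = 1.5 hours).
The third arrival falls in the interval iff at least 3 events occur there: P(S_3 ≤ t) = P(N ≥ 3) = 1 − P(N ≤ 2) ≈ 0.6096.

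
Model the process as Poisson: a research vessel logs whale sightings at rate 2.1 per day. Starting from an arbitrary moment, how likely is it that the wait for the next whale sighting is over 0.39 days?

0.4409

The wait for the next event is exponential with rate λ = 2.1 per day.
P(T > 0.39) = e^(−λt) = e^(−2.1 × 0.39) = e^(−0.819) ≈ 0.4409.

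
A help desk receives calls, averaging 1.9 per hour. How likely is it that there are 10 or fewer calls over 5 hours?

0.6453

Over the interval, μ = 1.9 × 5 = 9.5 (5 hours).
P(N ≤ 10) = Σ_{j=0}^{10} e^(−μ) μ^j/j! ≈ 0.6453.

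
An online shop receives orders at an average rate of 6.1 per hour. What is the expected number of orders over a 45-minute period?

E[N] = λt = 6.1 × 0.75 = 4.575 (a 45-minute period = 0.75 hours).

4.575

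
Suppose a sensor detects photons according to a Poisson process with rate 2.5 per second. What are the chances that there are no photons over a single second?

With mean μ = 2.5 per second,
P(N = 0) = e^(−μ) μ^0/0! = e^(−2.5) · 2.5^0/1 ≈ 0.0821.

0.0821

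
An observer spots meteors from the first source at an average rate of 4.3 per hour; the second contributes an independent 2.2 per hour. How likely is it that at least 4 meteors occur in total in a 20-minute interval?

0.1741

Independent Poisson processes superpose: combined rate λ = 4.3 + 2.2 = 6.5 per hour.
Over the interval, μ = 6.5 × 1/3 ≈ 2.16667 (a 20-minute interval = 1/3 hours).
P(N ≥ 4) = 1 − P(N ≤ 3) ≈ 0.1741.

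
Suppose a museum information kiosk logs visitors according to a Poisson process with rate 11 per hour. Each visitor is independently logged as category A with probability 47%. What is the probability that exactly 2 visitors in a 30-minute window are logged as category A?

Thinning: the visitors that are logged as category A themselves form a Poisson process with rate 0.47 × 11 = 5.17 per hour.
Over the interval, μ = 5.17 × 0.5 = 2.585 (a 30-minute window = 0.5 hours).
P(N = 2) = e^(−2.585) · 2.585^2/2! ≈ 0.2519.

0.2519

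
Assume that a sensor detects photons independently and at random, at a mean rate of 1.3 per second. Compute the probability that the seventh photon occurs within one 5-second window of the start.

Over the interval, μ = 1.3 × 5 = 6.5 (a 5-second window = 5 seconds).
The seventh arrival falls in the interval iff at least 7 events occur there: P(S_7 ≤ t) = P(N ≥ 7) = 1 − P(N ≤ 6) ≈ 0.4735.

0.4735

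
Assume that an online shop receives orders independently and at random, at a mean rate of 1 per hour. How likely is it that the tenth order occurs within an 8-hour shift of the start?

Over the interval, μ = 1 × 8 = 8 (an 8-hour shift = 8 hours).
The tenth arrival falls in the interval iff at least 10 events occur there: P(S_10 ≤ t) = P(N ≥ 10) = 1 − P(N ≤ 9) ≈ 0.2834.

0.2834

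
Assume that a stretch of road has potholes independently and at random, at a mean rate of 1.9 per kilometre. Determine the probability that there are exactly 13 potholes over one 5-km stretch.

0.0617

Over the interval, μ = 1.9 × 5 = 9.5 (a 5-km stretch = 5 kilometres).
P(N = 13) = e^(−μ) μ^13/13! = e^(−9.5) · 9.5^13/6227020800 ≈ 0.0617.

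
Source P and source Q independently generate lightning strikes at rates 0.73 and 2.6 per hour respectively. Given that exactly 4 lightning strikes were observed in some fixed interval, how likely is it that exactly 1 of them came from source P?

Given the total, each event is independently from source P with probability p = λ_P/(λ_P+λ_Q) = 0.73/3.33 ≈ 0.2192.
So K ~ Binomial(4, 0.73/3.33): P(K = 1) = C(4,1) · (0.73/3.33)^1 · (2.6/3.33)^3 ≈ 0.4174.

0.4174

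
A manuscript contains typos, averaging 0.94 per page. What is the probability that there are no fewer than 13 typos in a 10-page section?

0.1552

Over the interval, μ = 0.94 × 10 = 9.4 (a 10-page section = 10 pages).
P(N ≥ 13) = 1 − P(N ≤ 12) = 1 − Σ_{j=0}^{12} e^(−μ) μ^j/j! ≈ 0.1552.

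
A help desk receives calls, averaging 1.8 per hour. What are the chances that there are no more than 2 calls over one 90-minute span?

0.4936

Over the interval, μ = 1.8 × 1.5 = 2.7 (a 90-minute span = 1.5 hours).
P(N ≤ 2) = Σ_{j=0}^{2} e^(−μ) μ^j/j! ≈ 0.4936.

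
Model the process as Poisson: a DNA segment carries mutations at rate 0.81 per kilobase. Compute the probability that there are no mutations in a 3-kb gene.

0.0880

Over the interval, μ = 0.81 × 3 = 2.43 (a 3-kb gene = 3 kilobases).
P(N = 0) = e^(−μ) μ^0/0! = e^(−2.43) · 2.43^0/1 ≈ 0.0880.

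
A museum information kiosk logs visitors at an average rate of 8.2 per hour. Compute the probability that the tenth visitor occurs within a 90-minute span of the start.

Over the interval, μ = 8.2 × 1.5 = 12.3 (a 90-minute span = 1.5 hours).
The tenth arrival falls in the interval iff at least 10 events occur there: P(S_10 ≤ t) = P(N ≥ 10) = 1 − P(N ≤ 9) ≈ 0.7828.

0.7828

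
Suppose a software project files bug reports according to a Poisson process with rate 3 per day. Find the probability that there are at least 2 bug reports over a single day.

0.8009

With mean μ = 3 per day,
P(N ≥ 2) = 1 − P(N ≤ 1) = 1 − Σ_{j=0}^{1} e^(−μ) μ^j/j! ≈ 0.8009.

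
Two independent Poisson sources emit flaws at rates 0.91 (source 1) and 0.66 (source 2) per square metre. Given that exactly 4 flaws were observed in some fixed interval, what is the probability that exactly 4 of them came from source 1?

0.1129

Given the total, each event is independently from source 1 with probability p = λ_1/(λ_1+λ_2) = 0.91/1.57 ≈ 0.5796.
So K ~ Binomial(4, 0.91/1.57): P(K = 4) = C(4,4) · (0.91/1.57)^4 · (0.66/1.57)^0 ≈ 0.1129.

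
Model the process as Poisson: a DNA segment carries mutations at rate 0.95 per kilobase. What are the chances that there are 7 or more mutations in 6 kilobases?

0.3456

Over the interval, μ = 0.95 × 6 = 5.7 (6 kilobases).
P(N ≥ 7) = 1 − P(N ≤ 6) = 1 − Σ_{j=0}^{6} e^(−μ) μ^j/j! ≈ 0.3456.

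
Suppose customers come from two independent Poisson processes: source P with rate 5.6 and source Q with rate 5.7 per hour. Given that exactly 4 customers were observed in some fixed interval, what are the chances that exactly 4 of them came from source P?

Given the total, each event is independently from source P with probability p = λ_P/(λ_P+λ_Q) = 5.6/11.3 ≈ 0.4956.
So K ~ Binomial(4, 5.6/11.3): P(K = 4) = C(4,4) · (5.6/11.3)^4 · (5.7/11.3)^0 ≈ 0.0603.

0.0603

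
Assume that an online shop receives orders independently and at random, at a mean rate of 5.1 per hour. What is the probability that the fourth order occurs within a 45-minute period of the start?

0.5316

Over the interval, μ = 5.1 × 0.75 = 3.825 (a 45-minute period = 0.75 hours).
The fourth arrival falls in the interval iff at least 4 events occur there: P(S_4 ≤ t) = P(N ≥ 4) = 1 − P(N ≤ 3) ≈ 0.5316.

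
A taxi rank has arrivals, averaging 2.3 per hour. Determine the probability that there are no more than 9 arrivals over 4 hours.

Over the interval, μ = 2.3 × 4 = 9.2 (4 hours).
P(N ≤ 9) = Σ_{j=0}^{9} e^(−μ) μ^j/j! ≈ 0.5611.

0.5611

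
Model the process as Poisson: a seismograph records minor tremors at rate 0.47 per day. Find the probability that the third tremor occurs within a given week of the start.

0.6386

Over the interval, μ = 0.47 × 7 = 3.29 (a week = 7 days).
The third arrival falls in the interval iff at least 3 events occur there: P(S_3 ≤ t) = P(N ≥ 3) = 1 − P(N ≤ 2) ≈ 0.6386.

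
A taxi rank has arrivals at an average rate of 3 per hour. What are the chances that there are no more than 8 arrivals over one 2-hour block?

Over the interval, μ = 3 × 2 = 6 (a 2-hour block = 2 hours).
P(N ≤ 8) = Σ_{j=0}^{8} e^(−μ) μ^j/j! ≈ 0.8472.

0.8472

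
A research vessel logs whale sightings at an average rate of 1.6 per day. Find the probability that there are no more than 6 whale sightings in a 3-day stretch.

Over the interval, μ = 1.6 × 3 = 4.8 (a 3-day stretch = 3 days).
P(N ≤ 6) = Σ_{j=0}^{6} e^(−μ) μ^j/j! ≈ 0.7908.

0.7908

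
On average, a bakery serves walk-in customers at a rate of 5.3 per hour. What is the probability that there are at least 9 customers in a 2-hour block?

Over the interval, μ = 5.3 × 2 = 10.6 (a 2-hour block = 2 hours).
P(N ≥ 9) = 1 − P(N ≤ 8) = 1 − Σ_{j=0}^{8} e^(−μ) μ^j/j! ≈ 0.7306.

0.7306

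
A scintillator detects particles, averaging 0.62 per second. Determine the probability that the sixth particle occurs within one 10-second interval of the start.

Over the interval, μ = 0.62 × 10 = 6.2 (a 10-second interval = 10 seconds).
The sixth arrival falls in the interval iff at least 6 events occur there: P(S_6 ≤ t) = P(N ≥ 6) = 1 − P(N ≤ 5) ≈ 0.5859.

0.5859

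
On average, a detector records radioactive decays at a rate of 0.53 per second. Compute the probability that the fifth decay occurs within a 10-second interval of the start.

Over the interval, μ = 0.53 × 10 = 5.3 (a 10-second interval = 10 seconds).
The fifth arrival falls in the interval iff at least 5 events occur there: P(S_5 ≤ t) = P(N ≥ 5) = 1 − P(N ≤ 4) ≈ 0.6105.

0.6105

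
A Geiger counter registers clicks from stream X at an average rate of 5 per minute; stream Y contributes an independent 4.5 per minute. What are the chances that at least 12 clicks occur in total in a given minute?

0.2480

Independent Poisson processes superpose: combined rate λ = 5 + 4.5 = 9.5 per minute.
So μ = 9.5.
P(N ≥ 12) = 1 − P(N ≤ 11) ≈ 0.2480.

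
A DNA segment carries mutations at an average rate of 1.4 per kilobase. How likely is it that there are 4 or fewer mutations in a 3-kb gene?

0.5898

Over the interval, μ = 1.4 × 3 = 4.2 (a 3-kb gene = 3 kilobases).
P(N ≤ 4) = Σ_{j=0}^{4} e^(−μ) μ^j/j! ≈ 0.5898.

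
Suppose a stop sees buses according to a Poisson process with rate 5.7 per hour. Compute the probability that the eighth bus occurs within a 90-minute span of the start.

0.6208

Over the interval, μ = 5.7 × 1.5 = 8.55 (a 90-minute span = 1.5 hours).
The eighth arrival falls in the interval iff at least 8 events occur there: P(S_8 ≤ t) = P(N ≥ 8) = 1 − P(N ≤ 7) ≈ 0.6208.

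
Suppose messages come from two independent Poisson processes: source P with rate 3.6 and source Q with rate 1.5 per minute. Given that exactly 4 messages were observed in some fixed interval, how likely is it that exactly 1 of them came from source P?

0.0718

Given the total, each event is independently from source P with probability p = λ_P/(λ_P+λ_Q) = 3.6/5.1 ≈ 0.7059.
So K ~ Binomial(4, 3.6/5.1): P(K = 1) = C(4,1) · (3.6/5.1)^1 · (1.5/5.1)^3 ≈ 0.0718.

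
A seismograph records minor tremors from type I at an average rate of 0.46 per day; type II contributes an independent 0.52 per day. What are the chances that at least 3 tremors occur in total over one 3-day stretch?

Independent Poisson processes superpose: combined rate λ = 0.46 + 0.52 = 0.98 per day.
Over the interval, μ = 0.98 × 3 = 2.94 (a 3-day stretch = 3 days).
P(N ≥ 3) = 1 − P(N ≤ 2) ≈ 0.5632.

0.5632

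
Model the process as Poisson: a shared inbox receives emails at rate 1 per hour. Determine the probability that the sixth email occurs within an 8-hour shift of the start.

0.8088

Over the interval, μ = 1 × 8 = 8 (an 8-hour shift = 8 hours).
The sixth arrival falls in the interval iff at least 6 events occur there: P(S_6 ≤ t) = P(N ≥ 6) = 1 − P(N ≤ 5) ≈ 0.8088.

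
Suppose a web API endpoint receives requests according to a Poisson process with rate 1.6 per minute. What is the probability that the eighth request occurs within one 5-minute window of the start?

0.5470

Over the interval, μ = 1.6 × 5 = 8 (a 5-minute window = 5 minutes).
The eighth arrival falls in the interval iff at least 8 events occur there: P(S_8 ≤ t) = P(N ≥ 8) = 1 − P(N ≤ 7) ≈ 0.5470.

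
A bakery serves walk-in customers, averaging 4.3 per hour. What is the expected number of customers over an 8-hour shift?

E[N] = λt = 4.3 × 8 = 34.4 (an 8-hour shift = 8 hours).

34.4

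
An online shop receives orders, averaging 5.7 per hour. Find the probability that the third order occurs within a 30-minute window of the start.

Over the interval, μ = 5.7 × 0.5 = 2.85 (a 30-minute window = 0.5 hours).
The third arrival falls in the interval iff at least 3 events occur there: P(S_3 ≤ t) = P(N ≥ 3) = 1 − P(N ≤ 2) ≈ 0.5424.

0.5424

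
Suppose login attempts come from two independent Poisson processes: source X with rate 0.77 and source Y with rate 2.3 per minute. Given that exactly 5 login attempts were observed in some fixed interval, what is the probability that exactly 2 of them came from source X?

0.2645

Given the total, each event is independently from source X with probability p = λ_X/(λ_X+λ_Y) = 0.77/3.07 ≈ 0.2508.
So K ~ Binomial(5, 0.77/3.07): P(K = 2) = C(5,2) · (0.77/3.07)^2 · (2.3/3.07)^3 ≈ 0.2645.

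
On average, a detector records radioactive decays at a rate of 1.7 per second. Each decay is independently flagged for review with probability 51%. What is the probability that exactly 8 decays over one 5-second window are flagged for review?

Thinning: the decays that are flagged for review themselves form a Poisson process with rate 0.51 × 1.7 = 0.867 per second.
Over the interval, μ = 0.867 × 5 = 4.335 (a 5-second window = 5 seconds).
P(N = 8) = e^(−4.335) · 4.335^8/8! ≈ 0.0405.

0.0405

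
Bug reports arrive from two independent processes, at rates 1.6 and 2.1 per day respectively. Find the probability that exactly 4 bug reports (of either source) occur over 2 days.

0.0764

Independent Poisson processes superpose: combined rate λ = 1.6 + 2.1 = 3.7 per day.
Over the interval, μ = 3.7 × 2 = 7.4 (2 days).
P(N = 4) = e^(−7.4) · 7.4^4/4! ≈ 0.0764.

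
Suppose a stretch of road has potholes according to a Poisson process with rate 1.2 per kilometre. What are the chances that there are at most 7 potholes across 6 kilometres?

0.5689

Over the interval, μ = 1.2 × 6 = 7.2 (6 kilometres).
P(N ≤ 7) = Σ_{j=0}^{7} e^(−μ) μ^j/j! ≈ 0.5689.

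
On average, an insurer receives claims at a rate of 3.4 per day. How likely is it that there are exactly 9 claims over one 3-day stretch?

0.1224

Over the interval, μ = 3.4 × 3 = 10.2 (a 3-day stretch = 3 days).
P(N = 9) = e^(−μ) μ^9/9! = e^(−10.2) · 10.2^9/362880 ≈ 0.1224.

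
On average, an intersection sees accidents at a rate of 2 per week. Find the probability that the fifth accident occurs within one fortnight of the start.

Over the interval, μ = 2 × 2 = 4 (a fortnight = 2 weeks).
The fifth arrival falls in the interval iff at least 5 events occur there: P(S_5 ≤ t) = P(N ≥ 5) = 1 − P(N ≤ 4) ≈ 0.3712.

0.3712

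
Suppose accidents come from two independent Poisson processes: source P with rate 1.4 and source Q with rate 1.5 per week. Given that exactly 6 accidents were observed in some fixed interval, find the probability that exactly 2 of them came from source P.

0.2502

Given the total, each event is independently from source P with probability p = λ_P/(λ_P+λ_Q) = 1.4/2.9 ≈ 0.4828.
So K ~ Binomial(6, 1.4/2.9): P(K = 2) = C(6,2) · (1.4/2.9)^2 · (1.5/2.9)^4 ≈ 0.2502.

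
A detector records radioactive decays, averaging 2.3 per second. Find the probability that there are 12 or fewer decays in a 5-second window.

0.6329

Over the interval, μ = 2.3 × 5 = 11.5 (a 5-second window = 5 seconds).
P(N ≤ 12) = Σ_{j=0}^{12} e^(−μ) μ^j/j! ≈ 0.6329.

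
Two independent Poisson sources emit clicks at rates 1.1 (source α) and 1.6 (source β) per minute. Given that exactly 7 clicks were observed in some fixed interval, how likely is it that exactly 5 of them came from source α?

0.0828

Given the total, each event is independently from source α with probability p = λ_α/(λ_α+λ_β) = 1.1/2.7 ≈ 0.4074.
So K ~ Binomial(7, 1.1/2.7): P(K = 5) = C(7,5) · (1.1/2.7)^5 · (1.6/2.7)^2 ≈ 0.0828.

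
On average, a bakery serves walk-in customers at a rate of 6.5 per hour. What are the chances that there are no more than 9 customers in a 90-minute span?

Over the interval, μ = 6.5 × 1.5 = 9.75 (a 90-minute span = 1.5 hours).
P(N ≤ 9) = Σ_{j=0}^{9} e^(−μ) μ^j/j! ≈ 0.4896.

0.4896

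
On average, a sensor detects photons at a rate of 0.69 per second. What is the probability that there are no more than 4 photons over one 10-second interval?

Over the interval, μ = 0.69 × 10 = 6.9 (a 10-second interval = 10 seconds).
P(N ≤ 4) = Σ_{j=0}^{4} e^(−μ) μ^j/j! ≈ 0.1823.

0.1823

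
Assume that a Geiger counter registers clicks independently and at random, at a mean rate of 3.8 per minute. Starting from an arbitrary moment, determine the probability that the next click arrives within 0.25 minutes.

Inter-arrival times are exponential with rate λ = 3.8 per minute.
P(T ≤ 0.25) = 1 − e^(−λt) = 1 − e^(−3.8 × 0.25) = 1 − e^(−0.95) ≈ 0.6133.

0.6133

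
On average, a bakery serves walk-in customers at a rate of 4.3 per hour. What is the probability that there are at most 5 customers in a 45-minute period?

Over the interval, μ = 4.3 × 0.75 = 3.225 (a 45-minute period = 0.75 hours).
P(N ≤ 5) = Σ_{j=0}^{5} e^(−μ) μ^j/j! ≈ 0.8917.

0.8917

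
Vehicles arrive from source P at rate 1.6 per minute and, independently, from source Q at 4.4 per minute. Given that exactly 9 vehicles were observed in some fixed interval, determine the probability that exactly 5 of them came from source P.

0.0491

Given the total, each event is independently from source P with probability p = λ_P/(λ_P+λ_Q) = 1.6/6 ≈ 0.2667.
So K ~ Binomial(9, 1.6/6): P(K = 5) = C(9,5) · (1.6/6)^5 · (4.4/6)^4 ≈ 0.0491.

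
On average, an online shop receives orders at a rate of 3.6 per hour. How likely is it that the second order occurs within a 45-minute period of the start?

0.7513

Over the interval, μ = 3.6 × 0.75 = 2.7 (a 45-minute period = 0.75 hours).
The second arrival falls in the interval iff at least 2 events occur there: P(S_2 ≤ t) = P(N ≥ 2) = 1 − P(N ≤ 1) ≈ 0.7513.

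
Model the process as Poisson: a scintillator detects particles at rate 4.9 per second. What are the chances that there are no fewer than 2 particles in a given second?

With mean μ = 4.9 per second,
P(N ≥ 2) = 1 − P(N ≤ 1) = 1 − Σ_{j=0}^{1} e^(−μ) μ^j/j! ≈ 0.9561.

0.9561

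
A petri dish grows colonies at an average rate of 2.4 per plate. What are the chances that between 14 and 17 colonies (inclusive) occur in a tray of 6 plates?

Over the interval, μ = 2.4 × 6 = 14.4 (a tray of 6 plates = 6 plates).
P(14 ≤ N ≤ 17) = Σ_{j=14}^{17} e^(−14.4) · 14.4^j/j! ≈ 0.3748.

0.3748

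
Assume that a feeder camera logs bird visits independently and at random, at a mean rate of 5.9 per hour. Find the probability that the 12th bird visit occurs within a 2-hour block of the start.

Over the interval, μ = 5.9 × 2 = 11.8 (a 2-hour block = 2 hours).
The 12th arrival falls in the interval iff at least 12 events occur there: P(S_12 ≤ t) = P(N ≥ 12) = 1 − P(N ≤ 11) ≈ 0.5153.

0.5153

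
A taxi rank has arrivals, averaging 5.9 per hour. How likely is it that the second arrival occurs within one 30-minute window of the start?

0.7933

Over the interval, μ = 5.9 × 0.5 = 2.95 (a 30-minute window = 0.5 hours).
The second arrival falls in the interval iff at least 2 events occur there: P(S_2 ≤ t) = P(N ≥ 2) = 1 − P(N ≤ 1) ≈ 0.7933.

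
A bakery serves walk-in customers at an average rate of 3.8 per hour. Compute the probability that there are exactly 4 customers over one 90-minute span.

Over the interval, μ = 3.8 × 1.5 = 5.7 (a 90-minute span = 1.5 hours).
P(N = 4) = e^(−μ) μ^4/4! = e^(−5.7) · 5.7^4/24 ≈ 0.1472.

0.1472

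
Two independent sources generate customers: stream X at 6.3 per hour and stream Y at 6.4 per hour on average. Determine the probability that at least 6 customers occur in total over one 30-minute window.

0.6088

Independent Poisson processes superpose: combined rate λ = 6.3 + 6.4 = 12.7 per hour.
Over the interval, μ = 12.7 × 0.5 = 6.35 (a 30-minute window = 0.5 hours).
P(N ≥ 6) = 1 − P(N ≤ 5) ≈ 0.6088.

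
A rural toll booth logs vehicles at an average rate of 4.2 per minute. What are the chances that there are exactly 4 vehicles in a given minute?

0.1944

With mean μ = 4.2 per minute,
P(N = 4) = e^(−μ) μ^4/4! = e^(−4.2) · 4.2^4/24 ≈ 0.1944.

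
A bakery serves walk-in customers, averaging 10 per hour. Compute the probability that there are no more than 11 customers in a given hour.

With mean μ = 10 per hour,
P(N ≤ 11) = Σ_{j=0}^{11} e^(−μ) μ^j/j! ≈ 0.6968.

0.6968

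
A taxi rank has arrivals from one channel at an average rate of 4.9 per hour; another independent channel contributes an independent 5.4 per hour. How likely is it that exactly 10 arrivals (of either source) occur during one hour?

Independent Poisson processes superpose: combined rate λ = 4.9 + 5.4 = 10.3 per hour.
So μ = 10.3.
P(N = 10) = e^(−10.3) · 10.3^10/10! ≈ 0.1246.

0.1246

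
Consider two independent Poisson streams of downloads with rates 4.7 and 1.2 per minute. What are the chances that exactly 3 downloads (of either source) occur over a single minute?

Independent Poisson processes superpose: combined rate λ = 4.7 + 1.2 = 5.9 per minute.
So μ = 5.9.
P(N = 3) = e^(−5.9) · 5.9^3/3! ≈ 0.0938.

0.0938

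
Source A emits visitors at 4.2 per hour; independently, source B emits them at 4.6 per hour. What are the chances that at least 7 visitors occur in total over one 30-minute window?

Independent Poisson processes superpose: combined rate λ = 4.2 + 4.6 = 8.8 per hour.
Over the interval, μ = 8.8 × 0.5 = 4.4 (a 30-minute window = 0.5 hours).
P(N ≥ 7) = 1 − P(N ≤ 6) ≈ 0.1564.

0.1564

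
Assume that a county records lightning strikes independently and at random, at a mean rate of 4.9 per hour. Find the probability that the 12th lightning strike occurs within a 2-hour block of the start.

0.2807

Over the interval, μ = 4.9 × 2 = 9.8 (a 2-hour block = 2 hours).
The 12th arrival falls in the interval iff at least 12 events occur there: P(S_12 ≤ t) = P(N ≥ 12) = 1 − P(N ≤ 11) ≈ 0.2807.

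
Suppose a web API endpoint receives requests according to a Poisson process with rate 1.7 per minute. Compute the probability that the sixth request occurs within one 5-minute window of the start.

Over the interval, μ = 1.7 × 5 = 8.5 (a 5-minute window = 5 minutes).
The sixth arrival falls in the interval iff at least 6 events occur there: P(S_6 ≤ t) = P(N ≥ 6) = 1 − P(N ≤ 5) ≈ 0.8504.

0.8504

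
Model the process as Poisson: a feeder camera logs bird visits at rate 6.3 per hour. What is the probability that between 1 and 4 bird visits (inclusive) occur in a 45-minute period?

0.4811

Over the interval, μ = 6.3 × 0.75 = 4.725 (a 45-minute period = 0.75 hours).
P(1 ≤ N ≤ 4) = Σ_{j=1}^{4} e^(−4.725) · 4.725^j/j! ≈ 0.4811.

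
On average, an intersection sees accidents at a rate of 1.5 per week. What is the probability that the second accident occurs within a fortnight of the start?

0.8009

Over the interval, μ = 1.5 × 2 = 3 (a fortnight = 2 weeks).
The second arrival falls in the interval iff at least 2 events occur there: P(S_2 ≤ t) = P(N ≥ 2) = 1 − P(N ≤ 1) ≈ 0.8009.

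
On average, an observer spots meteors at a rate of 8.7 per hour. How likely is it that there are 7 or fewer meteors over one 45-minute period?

0.6691

Over the interval, μ = 8.7 × 0.75 = 6.525 (a 45-minute period = 0.75 hours).
P(N ≤ 7) = Σ_{j=0}^{7} e^(−μ) μ^j/j! ≈ 0.6691.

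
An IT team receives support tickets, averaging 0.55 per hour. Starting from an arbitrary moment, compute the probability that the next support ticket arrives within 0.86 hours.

Inter-arrival times are exponential with rate λ = 0.55 per hour.
P(T ≤ 0.86) = 1 − e^(−λt) = 1 − e^(−0.55 × 0.86) = 1 − e^(−0.473) ≈ 0.3769.

0.3769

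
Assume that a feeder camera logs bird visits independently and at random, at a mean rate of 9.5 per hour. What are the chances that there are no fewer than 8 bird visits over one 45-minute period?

Over the interval, μ = 9.5 × 0.75 = 7.125 (a 45-minute period = 0.75 hours).
P(N ≥ 8) = 1 − P(N ≤ 7) = 1 − Σ_{j=0}^{7} e^(−μ) μ^j/j! ≈ 0.4199.

0.4199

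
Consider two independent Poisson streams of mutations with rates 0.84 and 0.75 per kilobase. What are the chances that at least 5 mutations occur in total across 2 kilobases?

0.2158

Independent Poisson processes superpose: combined rate λ = 0.84 + 0.75 = 1.59 per kilobase.
Over the interval, μ = 1.59 × 2 = 3.18 (2 kilobases).
P(N ≥ 5) = 1 − P(N ≤ 4) ≈ 0.2158.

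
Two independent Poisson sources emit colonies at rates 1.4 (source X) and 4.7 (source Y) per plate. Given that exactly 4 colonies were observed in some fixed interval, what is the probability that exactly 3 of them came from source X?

0.0373

Given the total, each event is independently from source X with probability p = λ_X/(λ_X+λ_Y) = 1.4/6.1 ≈ 0.2295.
So K ~ Binomial(4, 1.4/6.1): P(K = 3) = C(4,3) · (1.4/6.1)^3 · (4.7/6.1)^1 ≈ 0.0373.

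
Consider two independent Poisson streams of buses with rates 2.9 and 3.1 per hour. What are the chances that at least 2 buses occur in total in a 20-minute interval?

0.5940

Independent Poisson processes superpose: combined rate λ = 2.9 + 3.1 = 6 per hour.
Over the interval, μ = 6 × 1/3 = 2 (a 20-minute interval = 1/3 hours).
P(N ≥ 2) = 1 − P(N ≤ 1) ≈ 0.5940.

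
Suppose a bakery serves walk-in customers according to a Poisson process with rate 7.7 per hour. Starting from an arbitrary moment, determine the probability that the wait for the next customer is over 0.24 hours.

The wait for the next event is exponential with rate λ = 7.7 per hour.
P(T > 0.24) = e^(−λt) = e^(−7.7 × 0.24) = e^(−1.848) ≈ 0.1576.

0.1576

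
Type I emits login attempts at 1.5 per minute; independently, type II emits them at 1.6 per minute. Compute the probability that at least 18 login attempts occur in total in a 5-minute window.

Independent Poisson processes superpose: combined rate λ = 1.5 + 1.6 = 3.1 per minute.
Over the interval, μ = 3.1 × 5 = 15.5 (a 5-minute window = 5 minutes).
P(N ≥ 18) = 1 − P(N ≤ 17) ≈ 0.2948.

0.2948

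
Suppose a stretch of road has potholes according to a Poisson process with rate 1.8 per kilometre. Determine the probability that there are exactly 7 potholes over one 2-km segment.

0.0425

Over the interval, μ = 1.8 × 2 = 3.6 (a 2-km segment = 2 kilometres).
P(N = 7) = e^(−μ) μ^7/7! = e^(−3.6) · 3.6^7/5040 ≈ 0.0425.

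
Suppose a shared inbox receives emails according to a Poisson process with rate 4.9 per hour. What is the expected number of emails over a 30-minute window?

E[N] = λt = 4.9 × 0.5 = 2.45 (a 30-minute window = 0.5 hours).

2.45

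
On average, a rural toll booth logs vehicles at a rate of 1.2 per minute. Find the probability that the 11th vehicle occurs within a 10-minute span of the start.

0.6528

Over the interval, μ = 1.2 × 10 = 12 (a 10-minute span = 10 minutes).
The 11th arrival falls in the interval iff at least 11 events occur there: P(S_11 ≤ t) = P(N ≥ 11) = 1 − P(N ≤ 10) ≈ 0.6528.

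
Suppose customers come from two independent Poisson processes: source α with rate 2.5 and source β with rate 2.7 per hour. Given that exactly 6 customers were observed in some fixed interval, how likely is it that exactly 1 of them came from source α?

0.1089

Given the total, each event is independently from source α with probability p = λ_α/(λ_α+λ_β) = 2.5/5.2 ≈ 0.4808.
So K ~ Binomial(6, 2.5/5.2): P(K = 1) = C(6,1) · (2.5/5.2)^1 · (2.7/5.2)^5 ≈ 0.1089.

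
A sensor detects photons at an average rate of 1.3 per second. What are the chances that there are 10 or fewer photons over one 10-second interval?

0.2517

Over the interval, μ = 1.3 × 10 = 13 (a 10-second interval = 10 seconds).
P(N ≤ 10) = Σ_{j=0}^{10} e^(−μ) μ^j/j! ≈ 0.2517.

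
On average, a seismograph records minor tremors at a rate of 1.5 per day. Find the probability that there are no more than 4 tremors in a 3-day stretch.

Over the interval, μ = 1.5 × 3 = 4.5 (a 3-day stretch = 3 days).
P(N ≤ 4) = Σ_{j=0}^{4} e^(−μ) μ^j/j! ≈ 0.5321.

0.5321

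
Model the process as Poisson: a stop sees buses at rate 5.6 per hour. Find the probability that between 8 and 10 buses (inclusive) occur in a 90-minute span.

Over the interval, μ = 5.6 × 1.5 = 8.4 (a 90-minute span = 1.5 hours).
P(8 ≤ N ≤ 10) = Σ_{j=8}^{10} e^(−8.4) · 8.4^j/j! ≈ 0.3756.

0.3756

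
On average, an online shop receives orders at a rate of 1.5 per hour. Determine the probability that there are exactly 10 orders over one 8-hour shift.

0.1048

Over the interval, μ = 1.5 × 8 = 12 (an 8-hour shift = 8 hours).
P(N = 10) = e^(−μ) μ^10/10! = e^(−12) · 12^10/3628800 ≈ 0.1048.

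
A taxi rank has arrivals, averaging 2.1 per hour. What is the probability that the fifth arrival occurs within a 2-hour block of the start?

Over the interval, μ = 2.1 × 2 = 4.2 (a 2-hour block = 2 hours).
The fifth arrival falls in the interval iff at least 5 events occur there: P(S_5 ≤ t) = P(N ≥ 5) = 1 − P(N ≤ 4) ≈ 0.4102.

0.4102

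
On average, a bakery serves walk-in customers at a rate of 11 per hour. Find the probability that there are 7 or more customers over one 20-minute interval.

0.0789

Over the interval, μ = 11 × 1/3 ≈ 3.66667 (a 20-minute interval = 1/3 hours).
P(N ≥ 7) = 1 − P(N ≤ 6) = 1 − Σ_{j=0}^{6} e^(−μ) μ^j/j! ≈ 0.0789.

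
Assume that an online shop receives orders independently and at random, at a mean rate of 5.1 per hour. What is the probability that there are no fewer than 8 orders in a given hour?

0.1440

With mean μ = 5.1 per hour,
P(N ≥ 8) = 1 − P(N ≤ 7) = 1 − Σ_{j=0}^{7} e^(−μ) μ^j/j! ≈ 0.1440.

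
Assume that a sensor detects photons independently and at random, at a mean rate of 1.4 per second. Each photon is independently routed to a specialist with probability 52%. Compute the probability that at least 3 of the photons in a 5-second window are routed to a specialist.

Thinning: the photons that are routed to a specialist themselves form a Poisson process with rate 0.52 × 1.4 = 0.728 per second.
Over the interval, μ = 0.728 × 5 = 3.64 (a 5-second window = 5 seconds).
P(N ≥ 3) = 1 − P(N ≤ 2) ≈ 0.7043.

0.7043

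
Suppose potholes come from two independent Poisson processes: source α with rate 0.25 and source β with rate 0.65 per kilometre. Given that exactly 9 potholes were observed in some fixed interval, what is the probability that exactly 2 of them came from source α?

Given the total, each event is independently from source α with probability p = λ_α/(λ_α+λ_β) = 0.25/0.9 ≈ 0.2778.
So K ~ Binomial(9, 0.25/0.9): P(K = 2) = C(9,2) · (0.25/0.9)^2 · (0.65/0.9)^7 ≈ 0.2847.

0.2847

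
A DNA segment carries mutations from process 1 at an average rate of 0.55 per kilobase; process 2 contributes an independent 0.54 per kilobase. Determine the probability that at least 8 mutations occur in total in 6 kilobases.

0.3331

Independent Poisson processes superpose: combined rate λ = 0.55 + 0.54 = 1.09 per kilobase.
Over the interval, μ = 1.09 × 6 = 6.54 (6 kilobases).
P(N ≥ 8) = 1 − P(N ≤ 7) ≈ 0.3331.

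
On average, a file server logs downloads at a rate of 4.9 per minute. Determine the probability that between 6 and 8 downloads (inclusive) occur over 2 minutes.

Over the interval, μ = 4.9 × 2 = 9.8 (2 minutes).
P(6 ≤ N ≤ 8) = Σ_{j=6}^{8} e^(−9.8) · 9.8^j/j! ≈ 0.2807.

0.2807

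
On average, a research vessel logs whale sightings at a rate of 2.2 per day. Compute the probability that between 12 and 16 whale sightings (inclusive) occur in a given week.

0.4656

Over the interval, μ = 2.2 × 7 = 15.4 (a week = 7 days).
P(12 ≤ N ≤ 16) = Σ_{j=12}^{16} e^(−15.4) · 15.4^j/j! ≈ 0.4656.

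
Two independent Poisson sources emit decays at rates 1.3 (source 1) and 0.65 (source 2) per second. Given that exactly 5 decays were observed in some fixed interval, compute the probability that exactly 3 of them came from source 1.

0.3292

Given the total, each event is independently from source 1 with probability p = λ_1/(λ_1+λ_2) = 1.3/1.95 ≈ 0.6667.
So K ~ Binomial(5, 1.3/1.95): P(K = 3) = C(5,3) · (1.3/1.95)^3 · (0.65/1.95)^2 ≈ 0.3292.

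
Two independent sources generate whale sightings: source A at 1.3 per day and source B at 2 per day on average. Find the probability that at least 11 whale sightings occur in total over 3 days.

0.4045

Independent Poisson processes superpose: combined rate λ = 1.3 + 2 = 3.3 per day.
Over the interval, μ = 3.3 × 3 = 9.9 (3 days).
P(N ≥ 11) = 1 − P(N ≤ 10) ≈ 0.4045.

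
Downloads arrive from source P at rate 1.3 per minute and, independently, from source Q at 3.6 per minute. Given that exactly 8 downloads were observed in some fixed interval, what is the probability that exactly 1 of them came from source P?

0.2452

Given the total, each event is independently from source P with probability p = λ_P/(λ_P+λ_Q) = 1.3/4.9 ≈ 0.2653.
So K ~ Binomial(8, 1.3/4.9): P(K = 1) = C(8,1) · (1.3/4.9)^1 · (3.6/4.9)^7 ≈ 0.2452.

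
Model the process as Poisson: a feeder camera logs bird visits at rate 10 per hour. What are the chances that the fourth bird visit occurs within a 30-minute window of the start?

0.7350

Over the interval, μ = 10 × 0.5 = 5 (a 30-minute window = 0.5 hours).
The fourth arrival falls in the interval iff at least 4 events occur there: P(S_4 ≤ t) = P(N ≥ 4) = 1 − P(N ≤ 3) ≈ 0.7350.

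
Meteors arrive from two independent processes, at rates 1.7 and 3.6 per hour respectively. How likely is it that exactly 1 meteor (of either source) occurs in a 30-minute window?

Independent Poisson processes superpose: combined rate λ = 1.7 + 3.6 = 5.3 per hour.
Over the interval, μ = 5.3 × 0.5 = 2.65 (a 30-minute window = 0.5 hours).
P(N = 1) = e^(−2.65) · 2.65^1/1! ≈ 0.1872.

0.1872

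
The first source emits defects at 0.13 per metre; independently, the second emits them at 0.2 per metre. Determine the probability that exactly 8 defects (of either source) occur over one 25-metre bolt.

0.1391

Independent Poisson processes superpose: combined rate λ = 0.13 + 0.2 = 0.33 per metre.
Over the interval, μ = 0.33 × 25 = 8.25 (a 25-metre bolt = 25 metres).
P(N = 8) = e^(−8.25) · 8.25^8/8! ≈ 0.1391.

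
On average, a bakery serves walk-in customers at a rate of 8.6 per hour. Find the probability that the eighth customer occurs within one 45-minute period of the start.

0.3199

Over the interval, μ = 8.6 × 0.75 = 6.45 (a 45-minute period = 0.75 hours).
The eighth arrival falls in the interval iff at least 8 events occur there: P(S_8 ≤ t) = P(N ≥ 8) = 1 − P(N ≤ 7) ≈ 0.3199.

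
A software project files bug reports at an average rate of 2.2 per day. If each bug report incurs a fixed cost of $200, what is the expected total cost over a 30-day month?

$13200

E[N] = 2.2 × 30 = 66 (a 30-day month = 30 days); E[cost] = 66 × $200 = $13200.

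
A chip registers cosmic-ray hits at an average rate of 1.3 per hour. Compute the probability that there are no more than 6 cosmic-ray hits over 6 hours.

Over the interval, μ = 1.3 × 6 = 7.8 (6 hours).
P(N ≤ 6) = Σ_{j=0}^{6} e^(−μ) μ^j/j! ≈ 0.3384.

0.3384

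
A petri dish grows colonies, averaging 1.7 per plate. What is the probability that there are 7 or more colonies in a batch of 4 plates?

Over the interval, μ = 1.7 × 4 = 6.8 (a batch of 4 plates = 4 plates).
P(N ≥ 7) = 1 − P(N ≤ 6) = 1 − Σ_{j=0}^{6} e^(−μ) μ^j/j! ≈ 0.5201.

0.5201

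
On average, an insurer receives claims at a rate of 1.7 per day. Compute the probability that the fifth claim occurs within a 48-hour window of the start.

Over the interval, μ = 1.7 × 2 = 3.4 (a 48-hour window = 2 days).
The fifth arrival falls in the interval iff at least 5 events occur there: P(S_5 ≤ t) = P(N ≥ 5) = 1 − P(N ≤ 4) ≈ 0.2558.

0.2558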